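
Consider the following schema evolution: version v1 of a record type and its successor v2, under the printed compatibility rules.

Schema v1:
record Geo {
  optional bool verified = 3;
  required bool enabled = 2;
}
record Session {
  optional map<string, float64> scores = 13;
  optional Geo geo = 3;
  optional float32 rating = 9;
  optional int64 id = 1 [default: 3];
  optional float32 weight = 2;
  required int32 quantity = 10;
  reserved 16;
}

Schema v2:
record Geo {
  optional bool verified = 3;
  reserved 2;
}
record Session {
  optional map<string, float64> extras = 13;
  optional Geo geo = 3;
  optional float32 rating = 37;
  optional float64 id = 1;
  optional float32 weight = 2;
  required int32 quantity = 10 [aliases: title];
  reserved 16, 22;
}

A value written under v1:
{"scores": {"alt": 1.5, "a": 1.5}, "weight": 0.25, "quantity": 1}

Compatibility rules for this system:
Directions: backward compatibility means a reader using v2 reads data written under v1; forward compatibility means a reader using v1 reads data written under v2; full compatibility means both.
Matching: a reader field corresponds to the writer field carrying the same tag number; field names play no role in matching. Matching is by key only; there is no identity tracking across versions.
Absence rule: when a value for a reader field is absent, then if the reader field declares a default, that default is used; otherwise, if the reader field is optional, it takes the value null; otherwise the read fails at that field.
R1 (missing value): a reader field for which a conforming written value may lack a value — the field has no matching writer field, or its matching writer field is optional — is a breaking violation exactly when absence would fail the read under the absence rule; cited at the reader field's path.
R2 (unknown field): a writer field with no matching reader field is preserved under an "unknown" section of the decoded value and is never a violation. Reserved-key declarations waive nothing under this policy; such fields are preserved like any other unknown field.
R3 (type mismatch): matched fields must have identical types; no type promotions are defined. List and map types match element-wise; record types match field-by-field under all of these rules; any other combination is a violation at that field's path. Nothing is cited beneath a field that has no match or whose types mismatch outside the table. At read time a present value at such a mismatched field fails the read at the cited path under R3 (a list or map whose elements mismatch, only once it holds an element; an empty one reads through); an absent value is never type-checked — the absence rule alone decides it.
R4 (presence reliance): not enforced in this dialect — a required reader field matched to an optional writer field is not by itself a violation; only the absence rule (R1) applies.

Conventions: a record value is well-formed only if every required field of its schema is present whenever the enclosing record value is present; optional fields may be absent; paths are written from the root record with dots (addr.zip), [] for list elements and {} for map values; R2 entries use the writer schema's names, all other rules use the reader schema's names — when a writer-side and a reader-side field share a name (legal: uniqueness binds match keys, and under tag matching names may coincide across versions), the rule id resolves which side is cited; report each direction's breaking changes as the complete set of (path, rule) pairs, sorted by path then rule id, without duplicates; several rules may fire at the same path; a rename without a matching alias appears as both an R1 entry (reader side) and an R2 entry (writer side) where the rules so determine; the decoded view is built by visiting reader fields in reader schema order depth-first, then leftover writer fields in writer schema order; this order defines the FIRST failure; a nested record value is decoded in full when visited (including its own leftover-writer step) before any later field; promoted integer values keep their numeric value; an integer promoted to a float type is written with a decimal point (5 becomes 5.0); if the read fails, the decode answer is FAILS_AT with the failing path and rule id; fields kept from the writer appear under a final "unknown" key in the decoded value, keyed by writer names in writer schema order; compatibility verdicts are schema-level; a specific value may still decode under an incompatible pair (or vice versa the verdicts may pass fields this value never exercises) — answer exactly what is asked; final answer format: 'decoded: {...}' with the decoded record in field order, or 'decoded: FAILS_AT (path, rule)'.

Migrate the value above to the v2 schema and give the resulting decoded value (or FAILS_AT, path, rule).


decoded: {"extras": {"alt": 1.5, "a": 1.5}, "geo": null, "rating": null, "id": null, "weight": 0.25, "quantity": 1}

the writer's type comes first in each Session pair
decode walk for Session under reader schema v2:
  extras := {"alt": 1.5, "a": 1.5} (from writer scores)
  geo := null (missing; optional => null)
  rating := null (missing; optional => null)
  id := null (missing; optional => null)
  weight := 0.25
  quantity := 1
  => decoded: {"extras": {"alt": 1.5, "a": 1.5}, "geo": null, "rating": null, "id": null, "weight": 0.25, "quantity": 1}
diffs on Session not affecting the asked answer:
  field rating in record Session: tag 9 changed to 37 -> inert under this dialect — no rule fires on Session and the result does not move
  removed field enabled from record Geo (its key 2 joins the reserved list) -> a verdict-level change on Session — the shown value reads the same


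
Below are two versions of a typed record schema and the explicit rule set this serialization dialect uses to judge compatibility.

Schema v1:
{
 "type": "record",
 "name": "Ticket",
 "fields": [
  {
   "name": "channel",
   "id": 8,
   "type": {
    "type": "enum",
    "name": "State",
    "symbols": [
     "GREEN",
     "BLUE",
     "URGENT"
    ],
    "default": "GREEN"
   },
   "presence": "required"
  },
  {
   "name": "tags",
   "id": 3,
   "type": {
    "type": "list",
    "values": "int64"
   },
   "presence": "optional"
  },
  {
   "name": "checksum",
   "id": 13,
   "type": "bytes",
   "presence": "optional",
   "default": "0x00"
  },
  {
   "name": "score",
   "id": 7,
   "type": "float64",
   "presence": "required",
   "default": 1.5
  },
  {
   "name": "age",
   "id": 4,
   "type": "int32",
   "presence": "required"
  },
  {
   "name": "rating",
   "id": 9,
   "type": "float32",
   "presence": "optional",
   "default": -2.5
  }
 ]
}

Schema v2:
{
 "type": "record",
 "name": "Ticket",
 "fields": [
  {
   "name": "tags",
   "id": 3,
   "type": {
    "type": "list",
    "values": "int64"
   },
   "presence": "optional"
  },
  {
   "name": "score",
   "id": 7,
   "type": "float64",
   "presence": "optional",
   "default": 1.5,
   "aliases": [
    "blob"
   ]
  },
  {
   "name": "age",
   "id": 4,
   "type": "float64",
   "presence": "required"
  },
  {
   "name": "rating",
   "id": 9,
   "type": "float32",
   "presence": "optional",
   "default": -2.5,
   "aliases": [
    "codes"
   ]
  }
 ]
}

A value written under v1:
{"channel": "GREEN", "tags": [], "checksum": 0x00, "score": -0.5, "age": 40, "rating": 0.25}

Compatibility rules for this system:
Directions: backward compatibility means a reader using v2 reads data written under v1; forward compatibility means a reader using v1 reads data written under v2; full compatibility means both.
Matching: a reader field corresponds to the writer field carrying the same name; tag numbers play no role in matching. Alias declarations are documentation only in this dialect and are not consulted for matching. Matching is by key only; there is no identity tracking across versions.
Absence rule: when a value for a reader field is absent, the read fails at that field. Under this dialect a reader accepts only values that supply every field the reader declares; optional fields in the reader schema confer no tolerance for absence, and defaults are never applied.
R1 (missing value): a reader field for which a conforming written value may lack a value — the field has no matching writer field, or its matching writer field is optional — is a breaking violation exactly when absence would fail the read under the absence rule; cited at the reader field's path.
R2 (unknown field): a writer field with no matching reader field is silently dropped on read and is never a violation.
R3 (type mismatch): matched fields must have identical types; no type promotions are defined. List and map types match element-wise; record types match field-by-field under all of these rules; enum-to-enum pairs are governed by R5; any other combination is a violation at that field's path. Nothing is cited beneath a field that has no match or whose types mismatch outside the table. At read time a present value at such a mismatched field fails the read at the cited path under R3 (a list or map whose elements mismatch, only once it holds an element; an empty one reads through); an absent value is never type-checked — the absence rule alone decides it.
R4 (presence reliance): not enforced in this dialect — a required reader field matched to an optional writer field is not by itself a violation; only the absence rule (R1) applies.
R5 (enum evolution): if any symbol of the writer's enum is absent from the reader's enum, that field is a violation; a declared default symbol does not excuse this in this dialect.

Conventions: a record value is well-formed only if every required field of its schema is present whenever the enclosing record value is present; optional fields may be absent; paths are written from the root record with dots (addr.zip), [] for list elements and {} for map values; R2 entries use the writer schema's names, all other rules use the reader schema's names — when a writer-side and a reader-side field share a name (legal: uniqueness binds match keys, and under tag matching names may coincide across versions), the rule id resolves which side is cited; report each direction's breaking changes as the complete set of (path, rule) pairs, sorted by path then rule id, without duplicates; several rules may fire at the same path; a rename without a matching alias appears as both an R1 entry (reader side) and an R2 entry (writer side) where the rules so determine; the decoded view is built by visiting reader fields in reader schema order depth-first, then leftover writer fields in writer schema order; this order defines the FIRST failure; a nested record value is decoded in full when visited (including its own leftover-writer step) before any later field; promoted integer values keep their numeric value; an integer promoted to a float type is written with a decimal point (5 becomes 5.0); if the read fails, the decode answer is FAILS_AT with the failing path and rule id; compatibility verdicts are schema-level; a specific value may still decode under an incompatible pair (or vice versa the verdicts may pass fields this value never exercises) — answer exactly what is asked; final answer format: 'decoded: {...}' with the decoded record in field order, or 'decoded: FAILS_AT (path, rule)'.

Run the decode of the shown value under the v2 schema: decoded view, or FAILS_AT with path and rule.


arrows below run writer -> reader for Ticket
migrating the Ticket value to v2:
  tags := []
  score := -0.5
  read fails at age under R3
  => FAILS_AT (age, R3)
ruling out the remaining Ticket differences:
  field score in record Ticket: required changed to optional -> affects the rule determinations only; this particular Ticket value decodes identically
  removed field channel from record Ticket -> affects the rule determinations only; this particular Ticket value decodes identically
  removed field checksum from record Ticket -> affects the rule determinations only; this particular Ticket value decodes identically

decoded: FAILS_AT (age, R3)


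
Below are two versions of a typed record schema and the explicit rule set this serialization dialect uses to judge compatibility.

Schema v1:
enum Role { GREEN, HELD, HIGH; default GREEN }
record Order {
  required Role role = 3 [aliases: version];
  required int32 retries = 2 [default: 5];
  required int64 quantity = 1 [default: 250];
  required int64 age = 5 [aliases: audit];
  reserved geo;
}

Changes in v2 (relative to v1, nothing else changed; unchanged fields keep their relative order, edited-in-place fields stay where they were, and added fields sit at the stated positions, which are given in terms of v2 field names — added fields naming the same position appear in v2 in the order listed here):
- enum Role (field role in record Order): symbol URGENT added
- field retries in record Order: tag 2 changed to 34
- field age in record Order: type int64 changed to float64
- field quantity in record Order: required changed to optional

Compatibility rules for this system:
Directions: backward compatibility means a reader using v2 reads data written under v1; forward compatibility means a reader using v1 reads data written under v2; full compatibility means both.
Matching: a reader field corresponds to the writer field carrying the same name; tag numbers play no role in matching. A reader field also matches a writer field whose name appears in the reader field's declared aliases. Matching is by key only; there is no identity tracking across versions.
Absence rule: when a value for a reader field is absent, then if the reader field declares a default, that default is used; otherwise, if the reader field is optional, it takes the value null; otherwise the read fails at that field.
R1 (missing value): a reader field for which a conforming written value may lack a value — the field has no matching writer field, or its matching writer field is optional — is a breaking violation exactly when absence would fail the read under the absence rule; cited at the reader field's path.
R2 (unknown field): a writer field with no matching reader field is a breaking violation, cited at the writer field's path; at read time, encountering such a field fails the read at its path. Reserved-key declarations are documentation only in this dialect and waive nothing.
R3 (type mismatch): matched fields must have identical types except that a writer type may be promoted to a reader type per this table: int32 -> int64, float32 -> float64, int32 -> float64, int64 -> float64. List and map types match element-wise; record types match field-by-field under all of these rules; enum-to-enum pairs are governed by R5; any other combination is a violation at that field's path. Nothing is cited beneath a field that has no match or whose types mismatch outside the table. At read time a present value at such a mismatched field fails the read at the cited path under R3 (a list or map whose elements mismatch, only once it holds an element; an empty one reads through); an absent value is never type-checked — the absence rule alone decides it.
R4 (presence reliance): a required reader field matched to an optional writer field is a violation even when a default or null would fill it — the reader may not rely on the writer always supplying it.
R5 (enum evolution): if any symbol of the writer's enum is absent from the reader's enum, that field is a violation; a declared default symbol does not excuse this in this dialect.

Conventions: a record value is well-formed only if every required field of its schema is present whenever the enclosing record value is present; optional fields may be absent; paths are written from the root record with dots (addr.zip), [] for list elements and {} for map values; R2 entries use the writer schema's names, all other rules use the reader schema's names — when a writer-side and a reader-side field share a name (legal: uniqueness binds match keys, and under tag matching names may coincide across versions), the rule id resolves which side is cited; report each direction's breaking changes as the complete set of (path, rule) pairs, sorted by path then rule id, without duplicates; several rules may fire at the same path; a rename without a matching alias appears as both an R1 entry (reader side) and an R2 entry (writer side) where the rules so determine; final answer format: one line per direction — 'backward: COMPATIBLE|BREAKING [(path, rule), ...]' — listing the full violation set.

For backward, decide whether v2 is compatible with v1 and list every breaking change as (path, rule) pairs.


in Order below, arrows point writer -> reader
backward on Order — v2 reading data written by v1:
  role <- role (Role -> Role, writer required)
  retries <- retries (int32 -> int32, writer required)
  quantity <- quantity (int64 -> int64, writer required)
  age <- age (int64 -> float64, writer required)
  => backward: COMPATIBLE
ruling out the remaining Order differences:
  enum Role (field role in record Order): symbol URGENT added -> its effect on Order is confined to the forward direction, not asked
  field retries in record Order: tag 2 changed to 34 -> no rule fires on it in Order's dialect; the asked verdict holds
  field age in record Order: type int64 changed to float64 -> its effect on Order is confined to the forward direction, not asked
  field quantity in record Order: required changed to optional -> its effect on Order is confined to the forward direction, not asked

backward: COMPATIBLE []


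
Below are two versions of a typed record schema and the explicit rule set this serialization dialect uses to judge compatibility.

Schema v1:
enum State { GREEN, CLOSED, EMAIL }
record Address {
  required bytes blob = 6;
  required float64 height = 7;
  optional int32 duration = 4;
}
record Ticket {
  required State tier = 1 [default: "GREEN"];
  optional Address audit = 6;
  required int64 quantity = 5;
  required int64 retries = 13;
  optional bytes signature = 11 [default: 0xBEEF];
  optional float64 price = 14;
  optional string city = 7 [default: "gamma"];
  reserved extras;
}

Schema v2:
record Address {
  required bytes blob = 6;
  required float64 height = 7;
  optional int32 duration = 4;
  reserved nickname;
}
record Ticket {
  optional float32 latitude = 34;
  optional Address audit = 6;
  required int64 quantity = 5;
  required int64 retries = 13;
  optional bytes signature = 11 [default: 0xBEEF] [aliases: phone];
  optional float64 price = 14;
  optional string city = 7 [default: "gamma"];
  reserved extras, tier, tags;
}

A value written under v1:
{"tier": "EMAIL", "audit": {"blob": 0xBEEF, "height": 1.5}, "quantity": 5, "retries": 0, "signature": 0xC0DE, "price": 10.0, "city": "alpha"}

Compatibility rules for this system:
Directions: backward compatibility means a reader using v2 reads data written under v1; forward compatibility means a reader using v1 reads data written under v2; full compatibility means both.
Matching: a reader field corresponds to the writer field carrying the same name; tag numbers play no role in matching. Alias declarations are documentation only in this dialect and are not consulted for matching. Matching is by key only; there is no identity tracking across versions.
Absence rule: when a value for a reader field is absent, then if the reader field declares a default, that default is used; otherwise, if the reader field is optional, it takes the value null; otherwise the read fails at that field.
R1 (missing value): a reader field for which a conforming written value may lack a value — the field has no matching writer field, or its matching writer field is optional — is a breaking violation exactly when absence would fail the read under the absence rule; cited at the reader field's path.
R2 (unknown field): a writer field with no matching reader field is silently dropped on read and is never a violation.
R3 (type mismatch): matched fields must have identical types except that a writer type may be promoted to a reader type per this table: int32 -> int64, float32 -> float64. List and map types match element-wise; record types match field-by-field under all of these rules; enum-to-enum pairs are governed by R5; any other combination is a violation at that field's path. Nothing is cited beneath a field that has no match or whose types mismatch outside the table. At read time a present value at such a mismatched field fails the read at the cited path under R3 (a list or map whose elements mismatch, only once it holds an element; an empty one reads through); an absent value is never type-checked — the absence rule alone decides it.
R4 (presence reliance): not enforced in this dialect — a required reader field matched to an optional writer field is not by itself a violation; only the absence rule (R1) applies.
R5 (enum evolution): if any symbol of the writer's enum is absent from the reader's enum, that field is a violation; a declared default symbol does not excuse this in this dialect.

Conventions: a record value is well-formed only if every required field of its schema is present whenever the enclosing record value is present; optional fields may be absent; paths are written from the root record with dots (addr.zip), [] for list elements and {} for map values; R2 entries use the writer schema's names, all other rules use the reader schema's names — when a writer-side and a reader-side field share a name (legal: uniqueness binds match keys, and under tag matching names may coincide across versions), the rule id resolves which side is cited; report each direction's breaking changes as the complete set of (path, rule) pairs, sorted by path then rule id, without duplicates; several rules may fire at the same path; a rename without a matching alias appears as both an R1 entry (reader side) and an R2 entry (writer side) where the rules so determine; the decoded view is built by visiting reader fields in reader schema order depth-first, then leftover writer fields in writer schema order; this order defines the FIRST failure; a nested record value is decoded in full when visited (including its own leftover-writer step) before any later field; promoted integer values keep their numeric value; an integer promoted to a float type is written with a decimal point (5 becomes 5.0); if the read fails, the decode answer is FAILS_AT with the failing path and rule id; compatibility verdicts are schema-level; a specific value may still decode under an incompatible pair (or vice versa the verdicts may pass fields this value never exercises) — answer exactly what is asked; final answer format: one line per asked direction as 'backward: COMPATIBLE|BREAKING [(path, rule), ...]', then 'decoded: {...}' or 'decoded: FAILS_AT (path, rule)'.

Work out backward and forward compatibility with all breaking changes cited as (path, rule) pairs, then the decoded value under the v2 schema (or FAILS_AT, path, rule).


backward: COMPATIBLE []; forward: COMPATIBLE []; decoded: {"latitude": null, "audit": {"blob": 0xBEEF, "height": 1.5, "duration": null}, "quantity": 5, "retries": 0, "signature": 0xC0DE, "price": 10.0, "city": "alpha"}

the writer's type comes first in each Ticket pair
checking backward for Ticket: reader v2 against writer v1:
  latitude: no writer-side match
  audit: Address -> Address, writer optional; from audit
  quantity: int64 -> int64, writer required; from quantity
  retries: int64 -> int64, writer required; from retries
  signature: bytes -> bytes, writer optional; from signature
  price: float64 -> float64, writer optional; from price
  city: string -> string, writer optional; from city
  writer tier: unknown to reader
  audit.blob: bytes -> bytes, writer required; from audit.blob
  audit.height: float64 -> float64, writer required; from audit.height
  audit.duration: int32 -> int32, writer optional; from audit.duration
  => backward: COMPATIBLE
checking forward for Ticket: reader v1 against writer v2:
  tier: no writer-side match
  audit: Address -> Address, writer optional; from audit
  quantity: int64 -> int64, writer required; from quantity
  retries: int64 -> int64, writer required; from retries
  signature: bytes -> bytes, writer optional; from signature
  price: float64 -> float64, writer optional; from price
  city: string -> string, writer optional; from city
  writer latitude: unknown to reader
  audit.blob: bytes -> bytes, writer required; from audit.blob
  audit.height: float64 -> float64, writer required; from audit.height
  audit.duration: int32 -> int32, writer optional; from audit.duration
  => forward: COMPATIBLE
migrating the Ticket value to v2:
  latitude := null (not supplied -> null)
  audit.blob := 0xBEEF
  audit.height := 1.5
  audit.duration := null (not supplied -> null)
  quantity := 5
  retries := 0
  signature := 0xC0DE
  price := 10.0
  city := "alpha"
  writer tier: unmatched, discarded
  => decoded: {"latitude": null, "audit": {"blob": 0xBEEF, "height": 1.5, "duration": null}, "quantity": 5, "retries": 0, "signature": 0xC0DE, "price": 10.0, "city": "alpha"}


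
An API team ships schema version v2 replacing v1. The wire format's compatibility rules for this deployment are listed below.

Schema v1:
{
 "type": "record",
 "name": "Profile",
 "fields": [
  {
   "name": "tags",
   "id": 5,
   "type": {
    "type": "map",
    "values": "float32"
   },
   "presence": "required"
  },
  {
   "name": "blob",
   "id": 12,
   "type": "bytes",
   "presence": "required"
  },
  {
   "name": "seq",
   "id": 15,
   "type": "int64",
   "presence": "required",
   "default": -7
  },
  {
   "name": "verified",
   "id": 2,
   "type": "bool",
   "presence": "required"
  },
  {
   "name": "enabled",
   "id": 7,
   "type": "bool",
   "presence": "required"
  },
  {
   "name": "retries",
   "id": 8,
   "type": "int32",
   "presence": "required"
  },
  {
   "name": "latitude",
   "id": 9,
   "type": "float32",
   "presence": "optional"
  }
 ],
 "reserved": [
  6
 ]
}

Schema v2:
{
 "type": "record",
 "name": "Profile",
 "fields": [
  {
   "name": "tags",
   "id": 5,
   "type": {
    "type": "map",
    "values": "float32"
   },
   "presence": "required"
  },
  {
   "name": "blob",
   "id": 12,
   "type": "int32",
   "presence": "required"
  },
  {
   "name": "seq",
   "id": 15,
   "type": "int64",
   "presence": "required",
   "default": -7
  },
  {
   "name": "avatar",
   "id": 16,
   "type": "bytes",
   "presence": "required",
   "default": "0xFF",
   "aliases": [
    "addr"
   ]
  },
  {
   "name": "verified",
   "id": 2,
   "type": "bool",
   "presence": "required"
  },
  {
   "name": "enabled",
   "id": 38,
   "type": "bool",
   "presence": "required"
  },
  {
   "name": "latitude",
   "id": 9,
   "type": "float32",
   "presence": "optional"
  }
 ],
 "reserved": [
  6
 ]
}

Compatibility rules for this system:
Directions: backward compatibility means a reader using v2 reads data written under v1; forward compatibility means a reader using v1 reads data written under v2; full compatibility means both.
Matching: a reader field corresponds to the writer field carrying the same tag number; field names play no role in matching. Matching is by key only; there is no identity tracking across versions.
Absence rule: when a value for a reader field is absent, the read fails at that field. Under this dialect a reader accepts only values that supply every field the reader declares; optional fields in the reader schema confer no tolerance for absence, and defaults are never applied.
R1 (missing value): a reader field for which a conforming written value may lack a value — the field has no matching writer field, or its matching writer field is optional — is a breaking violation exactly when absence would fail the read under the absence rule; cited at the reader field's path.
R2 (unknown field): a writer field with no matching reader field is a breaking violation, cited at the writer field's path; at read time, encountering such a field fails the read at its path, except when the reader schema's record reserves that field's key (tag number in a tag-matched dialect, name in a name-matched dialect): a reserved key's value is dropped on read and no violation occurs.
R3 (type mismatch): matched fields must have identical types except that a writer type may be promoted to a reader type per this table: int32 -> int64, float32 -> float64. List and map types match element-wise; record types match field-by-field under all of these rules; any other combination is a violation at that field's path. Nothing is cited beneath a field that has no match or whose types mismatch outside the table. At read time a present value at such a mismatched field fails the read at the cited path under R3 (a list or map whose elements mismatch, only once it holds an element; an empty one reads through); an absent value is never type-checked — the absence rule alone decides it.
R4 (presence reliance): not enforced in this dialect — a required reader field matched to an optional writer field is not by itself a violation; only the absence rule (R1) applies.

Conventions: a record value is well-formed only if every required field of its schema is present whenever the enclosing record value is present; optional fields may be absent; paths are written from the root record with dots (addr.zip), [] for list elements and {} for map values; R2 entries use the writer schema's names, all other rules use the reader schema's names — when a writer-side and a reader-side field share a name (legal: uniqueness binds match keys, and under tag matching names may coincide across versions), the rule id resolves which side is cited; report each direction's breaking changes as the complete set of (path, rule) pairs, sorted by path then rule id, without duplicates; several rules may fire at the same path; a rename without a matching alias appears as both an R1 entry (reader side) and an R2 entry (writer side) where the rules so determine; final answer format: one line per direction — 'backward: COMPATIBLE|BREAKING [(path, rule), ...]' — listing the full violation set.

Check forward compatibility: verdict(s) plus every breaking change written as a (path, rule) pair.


forward: BREAKING [(avatar, R2), (blob, R3), (enabled, R1), (enabled, R2), (latitude, R1), (retries, R1)]

the writer's type comes first in each Profile pair
forward for Profile (reader v1, writer v2):
  map<string, float32> -> map<string, float32>, writer required: tags aligns to tags
  int32 -> bytes, writer required: blob aligns to blob
  int64 -> int64, writer required: seq aligns to seq
  bool -> bool, writer required: verified aligns to verified
  enabled: no writer match
  retries: no writer match
  float32 -> float32, writer optional: latitude aligns to latitude
  writer field avatar has no reader counterpart
  writer field enabled has no reader counterpart
  breaking: (avatar, R2)
  breaking: (blob, R3)
  breaking: (enabled, R1)
  breaking: (enabled, R2)
  breaking: (latitude, R1)
  breaking: (retries, R1)
  => forward verdict for Profile: BREAKING, 6 violation(s)


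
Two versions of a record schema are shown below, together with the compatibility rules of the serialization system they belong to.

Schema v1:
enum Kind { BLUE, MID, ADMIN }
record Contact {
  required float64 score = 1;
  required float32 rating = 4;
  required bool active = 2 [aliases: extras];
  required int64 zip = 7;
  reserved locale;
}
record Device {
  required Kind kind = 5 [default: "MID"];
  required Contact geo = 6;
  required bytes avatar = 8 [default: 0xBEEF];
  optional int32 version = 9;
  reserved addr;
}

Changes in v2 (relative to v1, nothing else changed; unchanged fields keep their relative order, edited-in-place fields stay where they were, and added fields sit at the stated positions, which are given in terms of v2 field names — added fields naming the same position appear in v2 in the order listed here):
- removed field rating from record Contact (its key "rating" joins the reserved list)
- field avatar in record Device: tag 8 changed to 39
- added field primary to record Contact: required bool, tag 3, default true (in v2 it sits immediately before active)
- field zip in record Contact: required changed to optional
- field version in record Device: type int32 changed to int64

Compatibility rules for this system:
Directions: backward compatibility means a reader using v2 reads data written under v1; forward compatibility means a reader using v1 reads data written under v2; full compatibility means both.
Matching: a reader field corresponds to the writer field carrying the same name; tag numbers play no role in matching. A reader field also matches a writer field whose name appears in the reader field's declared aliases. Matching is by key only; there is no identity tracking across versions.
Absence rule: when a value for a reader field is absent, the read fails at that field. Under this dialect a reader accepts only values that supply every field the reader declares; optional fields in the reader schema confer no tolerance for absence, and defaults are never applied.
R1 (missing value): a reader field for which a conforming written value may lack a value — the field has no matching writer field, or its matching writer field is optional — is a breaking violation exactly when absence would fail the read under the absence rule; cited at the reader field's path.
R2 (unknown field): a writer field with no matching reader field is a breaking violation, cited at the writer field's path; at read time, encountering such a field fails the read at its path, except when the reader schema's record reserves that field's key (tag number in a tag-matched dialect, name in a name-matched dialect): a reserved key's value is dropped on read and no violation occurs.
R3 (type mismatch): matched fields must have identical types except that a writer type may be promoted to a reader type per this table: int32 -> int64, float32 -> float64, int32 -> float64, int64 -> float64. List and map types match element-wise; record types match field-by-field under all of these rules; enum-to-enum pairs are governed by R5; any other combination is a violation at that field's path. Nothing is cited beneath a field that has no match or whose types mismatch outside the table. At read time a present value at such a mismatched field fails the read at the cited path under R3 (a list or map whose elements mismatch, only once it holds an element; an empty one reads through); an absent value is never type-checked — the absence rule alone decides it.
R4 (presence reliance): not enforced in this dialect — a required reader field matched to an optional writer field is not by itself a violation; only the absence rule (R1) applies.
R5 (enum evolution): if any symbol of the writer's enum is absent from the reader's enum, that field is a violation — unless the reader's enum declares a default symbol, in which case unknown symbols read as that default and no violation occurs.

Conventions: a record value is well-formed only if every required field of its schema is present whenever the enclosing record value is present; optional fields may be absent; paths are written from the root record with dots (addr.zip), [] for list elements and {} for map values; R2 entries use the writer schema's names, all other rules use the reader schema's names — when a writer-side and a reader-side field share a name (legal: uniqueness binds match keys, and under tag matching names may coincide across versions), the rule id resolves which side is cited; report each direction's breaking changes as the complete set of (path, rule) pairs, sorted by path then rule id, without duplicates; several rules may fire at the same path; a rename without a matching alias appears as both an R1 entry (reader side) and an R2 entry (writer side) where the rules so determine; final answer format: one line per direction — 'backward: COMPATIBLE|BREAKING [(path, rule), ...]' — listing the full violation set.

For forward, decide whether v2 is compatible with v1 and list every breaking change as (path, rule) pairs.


arrows below run writer -> reader for Device
checking forward for Device: reader v1 against writer v2:
  kind: paired with writer kind (Kind -> Kind; writer required)
  geo: paired with writer geo (Contact -> Contact; writer required)
  avatar: paired with writer avatar (bytes -> bytes; writer required)
  version: paired with writer version (int64 -> int32; writer optional)
  geo.score: paired with writer geo.score (float64 -> float64; writer required)
  geo.rating: no writer match
  geo.active: paired with writer geo.active (bool -> bool; writer required)
  geo.zip: paired with writer geo.zip (int64 -> int64; writer optional)
  geo.primary (writer side), unknown to reader
  R2 fires at geo.primary
  R1 fires at geo.rating
  R1 fires at geo.zip
  R1 fires at version
  R3 fires at version
  forward on Device therefore BREAKING (5)
the rest of the Device diff is inert for this question:
  field avatar in record Device: tag 8 changed to 39 -> inert for the asked Device verdict: nothing fires

forward: BREAKING [(geo.primary, R2), (geo.rating, R1), (geo.zip, R1), (version, R1), (version, R3)]


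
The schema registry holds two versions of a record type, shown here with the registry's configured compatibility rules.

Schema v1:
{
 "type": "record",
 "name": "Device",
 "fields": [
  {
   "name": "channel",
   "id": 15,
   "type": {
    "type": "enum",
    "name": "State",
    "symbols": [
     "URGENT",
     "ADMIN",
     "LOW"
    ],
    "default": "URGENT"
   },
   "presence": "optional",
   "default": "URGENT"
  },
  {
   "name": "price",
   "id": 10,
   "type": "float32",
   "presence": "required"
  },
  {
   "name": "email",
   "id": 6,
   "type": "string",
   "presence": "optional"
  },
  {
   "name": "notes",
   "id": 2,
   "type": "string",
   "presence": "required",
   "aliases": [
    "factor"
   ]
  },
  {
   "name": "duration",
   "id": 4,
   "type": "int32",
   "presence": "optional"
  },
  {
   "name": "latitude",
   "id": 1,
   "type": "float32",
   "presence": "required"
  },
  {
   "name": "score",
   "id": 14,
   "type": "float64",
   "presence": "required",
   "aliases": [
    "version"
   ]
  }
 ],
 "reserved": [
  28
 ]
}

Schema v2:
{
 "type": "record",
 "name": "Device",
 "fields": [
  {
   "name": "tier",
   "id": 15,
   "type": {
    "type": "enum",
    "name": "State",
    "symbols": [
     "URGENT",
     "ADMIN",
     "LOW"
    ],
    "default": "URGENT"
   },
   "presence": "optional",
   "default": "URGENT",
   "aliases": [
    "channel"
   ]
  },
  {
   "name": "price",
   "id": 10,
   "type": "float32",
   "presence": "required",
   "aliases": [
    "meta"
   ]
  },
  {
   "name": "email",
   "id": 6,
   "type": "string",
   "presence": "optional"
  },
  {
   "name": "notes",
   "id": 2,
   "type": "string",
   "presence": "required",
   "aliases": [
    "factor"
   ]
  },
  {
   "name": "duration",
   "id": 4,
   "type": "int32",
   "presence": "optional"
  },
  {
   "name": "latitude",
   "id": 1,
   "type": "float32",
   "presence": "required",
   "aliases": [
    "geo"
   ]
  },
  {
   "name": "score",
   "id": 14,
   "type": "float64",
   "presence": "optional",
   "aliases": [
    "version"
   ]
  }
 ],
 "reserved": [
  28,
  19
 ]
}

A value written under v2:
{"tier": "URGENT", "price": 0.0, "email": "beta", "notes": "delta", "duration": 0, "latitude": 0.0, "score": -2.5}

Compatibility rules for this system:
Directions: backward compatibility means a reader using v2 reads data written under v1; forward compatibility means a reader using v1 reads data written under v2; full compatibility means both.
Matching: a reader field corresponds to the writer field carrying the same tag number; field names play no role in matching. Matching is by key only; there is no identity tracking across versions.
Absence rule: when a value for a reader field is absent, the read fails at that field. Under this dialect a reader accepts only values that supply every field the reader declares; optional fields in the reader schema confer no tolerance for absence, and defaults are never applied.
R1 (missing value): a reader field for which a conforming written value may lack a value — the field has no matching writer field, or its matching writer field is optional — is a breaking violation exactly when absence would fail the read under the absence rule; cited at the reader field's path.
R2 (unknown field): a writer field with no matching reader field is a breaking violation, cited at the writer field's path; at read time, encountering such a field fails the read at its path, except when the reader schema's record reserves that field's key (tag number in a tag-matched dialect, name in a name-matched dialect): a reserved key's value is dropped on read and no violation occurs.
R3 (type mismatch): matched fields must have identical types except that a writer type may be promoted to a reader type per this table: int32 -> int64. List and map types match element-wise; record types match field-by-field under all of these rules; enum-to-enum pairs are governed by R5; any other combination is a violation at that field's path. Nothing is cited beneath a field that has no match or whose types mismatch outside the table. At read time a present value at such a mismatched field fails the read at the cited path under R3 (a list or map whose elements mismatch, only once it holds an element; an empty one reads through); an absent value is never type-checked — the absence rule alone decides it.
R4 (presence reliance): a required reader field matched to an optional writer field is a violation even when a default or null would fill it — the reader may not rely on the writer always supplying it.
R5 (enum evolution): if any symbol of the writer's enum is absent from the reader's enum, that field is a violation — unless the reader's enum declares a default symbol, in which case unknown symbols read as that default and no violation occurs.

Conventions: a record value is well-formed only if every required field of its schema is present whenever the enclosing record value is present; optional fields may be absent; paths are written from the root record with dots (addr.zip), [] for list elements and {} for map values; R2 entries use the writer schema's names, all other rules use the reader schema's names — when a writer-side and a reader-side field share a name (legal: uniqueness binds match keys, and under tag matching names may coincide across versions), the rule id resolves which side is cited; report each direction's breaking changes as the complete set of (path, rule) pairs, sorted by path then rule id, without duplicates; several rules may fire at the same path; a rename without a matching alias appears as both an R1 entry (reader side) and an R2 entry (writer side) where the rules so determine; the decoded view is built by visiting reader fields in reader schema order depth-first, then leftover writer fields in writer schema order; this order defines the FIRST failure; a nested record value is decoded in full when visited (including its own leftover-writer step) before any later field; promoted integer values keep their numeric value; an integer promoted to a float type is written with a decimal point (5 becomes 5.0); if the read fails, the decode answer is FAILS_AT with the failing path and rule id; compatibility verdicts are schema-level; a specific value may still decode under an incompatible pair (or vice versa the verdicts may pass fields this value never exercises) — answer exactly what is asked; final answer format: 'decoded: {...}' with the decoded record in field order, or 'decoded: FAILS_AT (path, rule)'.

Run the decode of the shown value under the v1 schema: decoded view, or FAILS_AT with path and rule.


each type pair in Device: writer, then reader
decode (reader v1):
  channel := "URGENT" (from writer tier)
  price := 0.0
  email := "beta"
  notes := "delta"
  duration := 0
  latitude := 0.0
  score := -2.5
  => decoded: {"channel": "URGENT", "price": 0.0, "email": "beta", "notes": "delta", "duration": 0, "latitude": 0.0, "score": -2.5}
remaining Device differences; none change what is asked:
  field score in record Device: required changed to optional -> changes Device's schema-level verdicts only — the decode of this value is the same
  renamed field channel to tier in record Device (alias channel declared on the renamed field) -> changes Device's schema-level verdicts only — the decode of this value is the same

decoded: {"channel": "URGENT", "price": 0.0, "email": "beta", "notes": "delta", "duration": 0, "latitude": 0.0, "score": -2.5}
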